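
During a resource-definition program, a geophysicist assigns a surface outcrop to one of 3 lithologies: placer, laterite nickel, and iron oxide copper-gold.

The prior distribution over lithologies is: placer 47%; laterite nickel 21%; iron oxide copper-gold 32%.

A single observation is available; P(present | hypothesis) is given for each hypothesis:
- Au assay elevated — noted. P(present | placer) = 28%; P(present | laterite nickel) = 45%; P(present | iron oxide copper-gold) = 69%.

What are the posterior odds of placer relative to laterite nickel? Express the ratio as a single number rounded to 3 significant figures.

1.39

Posterior odds equal prior odds times the likelihood ratio; only the two competing hypotheses matter.
  placer: 0.47 × 0.28 = 0.1316
  laterite nickel: 0.21 × 0.45 = 0.0945
Odds(placer : laterite nickel) = 0.1316 / 0.0945 ≈ 1.39.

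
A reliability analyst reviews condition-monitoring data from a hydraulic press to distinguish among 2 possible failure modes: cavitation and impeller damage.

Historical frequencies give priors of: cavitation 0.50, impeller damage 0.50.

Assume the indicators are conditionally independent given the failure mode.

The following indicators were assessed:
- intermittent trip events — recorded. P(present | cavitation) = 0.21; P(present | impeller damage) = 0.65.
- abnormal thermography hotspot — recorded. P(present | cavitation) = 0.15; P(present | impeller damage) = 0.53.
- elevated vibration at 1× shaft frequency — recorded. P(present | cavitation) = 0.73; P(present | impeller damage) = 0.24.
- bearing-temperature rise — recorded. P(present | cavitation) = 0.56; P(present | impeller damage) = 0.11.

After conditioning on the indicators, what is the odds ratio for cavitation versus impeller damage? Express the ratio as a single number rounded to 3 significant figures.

The normalizing constant cancels in an odds ratio, so compute prior × likelihood for the two hypotheses only:
  cavitation: 0.50 × 0.21 × 0.15 × 0.73 × 0.56 = 0.0064386
  impeller damage: 0.50 × 0.65 × 0.53 × 0.24 × 0.11 = 0.0045474
Odds(cavitation : impeller damage) = 0.0064386 / 0.0045474 ≈ 1.42.

1.42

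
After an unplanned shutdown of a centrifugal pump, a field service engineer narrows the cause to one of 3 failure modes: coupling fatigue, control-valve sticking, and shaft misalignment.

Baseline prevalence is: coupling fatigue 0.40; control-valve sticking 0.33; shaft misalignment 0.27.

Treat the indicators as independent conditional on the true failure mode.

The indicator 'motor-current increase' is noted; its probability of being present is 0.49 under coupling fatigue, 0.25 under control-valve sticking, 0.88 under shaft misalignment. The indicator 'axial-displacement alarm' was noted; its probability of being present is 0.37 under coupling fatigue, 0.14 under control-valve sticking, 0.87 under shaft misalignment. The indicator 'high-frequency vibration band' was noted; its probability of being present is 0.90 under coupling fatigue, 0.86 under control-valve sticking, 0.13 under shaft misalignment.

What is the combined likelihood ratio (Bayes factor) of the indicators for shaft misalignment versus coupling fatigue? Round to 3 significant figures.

0.610

The Bayes factor is the ratio of the joint likelihoods of the indicator pattern under the two hypotheses.
  shaft misalignment: 0.88 × 0.87 × 0.13 = 0.099528
  coupling fatigue: 0.49 × 0.37 × 0.90 = 0.16317
Bayes factor = 0.099528 / 0.16317 ≈ 0.610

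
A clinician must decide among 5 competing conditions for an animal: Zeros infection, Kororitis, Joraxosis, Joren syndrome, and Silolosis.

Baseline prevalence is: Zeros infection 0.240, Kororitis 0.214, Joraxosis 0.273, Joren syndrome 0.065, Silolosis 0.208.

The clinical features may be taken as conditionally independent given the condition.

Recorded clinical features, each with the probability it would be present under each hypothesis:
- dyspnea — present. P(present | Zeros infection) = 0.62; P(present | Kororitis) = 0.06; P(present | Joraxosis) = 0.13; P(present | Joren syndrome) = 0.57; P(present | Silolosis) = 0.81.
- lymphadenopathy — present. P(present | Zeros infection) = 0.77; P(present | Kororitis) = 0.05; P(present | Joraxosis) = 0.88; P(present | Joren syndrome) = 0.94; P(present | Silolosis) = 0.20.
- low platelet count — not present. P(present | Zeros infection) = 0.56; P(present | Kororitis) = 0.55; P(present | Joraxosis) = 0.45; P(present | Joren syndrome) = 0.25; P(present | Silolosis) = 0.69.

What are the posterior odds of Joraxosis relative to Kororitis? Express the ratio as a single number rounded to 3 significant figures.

59.5

Unnormalized posterior weight (prior times the clinical feature likelihoods) for each of the two hypotheses (using 1 − P(present | H) for each absent clinical feature):
  Joraxosis: 0.273 × 0.13 × 0.88 × (1 − 0.45) = 0.017177
  Kororitis: 0.214 × 0.06 × 0.05 × (1 − 0.55) = 0.0002889
Odds(Joraxosis : Kororitis) = 0.017177 / 0.0002889 ≈ 59.5.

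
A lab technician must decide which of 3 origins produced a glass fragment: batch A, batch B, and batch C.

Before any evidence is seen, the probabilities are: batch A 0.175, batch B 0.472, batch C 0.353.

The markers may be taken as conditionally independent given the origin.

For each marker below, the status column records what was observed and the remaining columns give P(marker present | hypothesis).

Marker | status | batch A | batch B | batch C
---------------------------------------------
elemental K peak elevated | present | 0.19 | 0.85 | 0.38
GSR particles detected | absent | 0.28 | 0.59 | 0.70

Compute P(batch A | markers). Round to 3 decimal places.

By Bayes' rule with conditional independence, the unnormalized weight for each hypothesis is prior × ∏ likelihoods (using 1 − P(present | H) for each absent marker):
  batch A: 0.175 × 0.19 × (1 − 0.28) = 0.02394
  batch B: 0.472 × 0.85 × (1 − 0.59) = 0.16449
  batch C: 0.353 × 0.38 × (1 − 0.70) = 0.040242
Normalizing constant Z = 0.02394 + 0.16449 + 0.040242 = 0.22867.
P(batch A | evidence) = 0.02394 / 0.22867 ≈ 0.105.

0.105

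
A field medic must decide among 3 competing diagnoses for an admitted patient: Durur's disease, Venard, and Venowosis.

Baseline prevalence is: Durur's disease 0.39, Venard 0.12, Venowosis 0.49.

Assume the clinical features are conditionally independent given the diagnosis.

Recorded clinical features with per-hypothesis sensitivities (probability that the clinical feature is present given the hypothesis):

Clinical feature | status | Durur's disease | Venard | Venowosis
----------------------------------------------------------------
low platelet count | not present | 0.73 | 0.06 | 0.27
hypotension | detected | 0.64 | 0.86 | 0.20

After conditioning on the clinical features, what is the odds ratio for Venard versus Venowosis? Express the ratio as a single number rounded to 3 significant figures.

1.36

Posterior odds equal prior odds times the likelihood ratio; only the two competing hypotheses matter (using 1 − P(present | H) for each absent clinical feature).
  Venard: 0.12 × (1 − 0.06) × 0.86 = 0.097008
  Venowosis: 0.49 × (1 − 0.27) × 0.20 = 0.07154
Odds(Venard : Venowosis) = 0.097008 / 0.07154 ≈ 1.36.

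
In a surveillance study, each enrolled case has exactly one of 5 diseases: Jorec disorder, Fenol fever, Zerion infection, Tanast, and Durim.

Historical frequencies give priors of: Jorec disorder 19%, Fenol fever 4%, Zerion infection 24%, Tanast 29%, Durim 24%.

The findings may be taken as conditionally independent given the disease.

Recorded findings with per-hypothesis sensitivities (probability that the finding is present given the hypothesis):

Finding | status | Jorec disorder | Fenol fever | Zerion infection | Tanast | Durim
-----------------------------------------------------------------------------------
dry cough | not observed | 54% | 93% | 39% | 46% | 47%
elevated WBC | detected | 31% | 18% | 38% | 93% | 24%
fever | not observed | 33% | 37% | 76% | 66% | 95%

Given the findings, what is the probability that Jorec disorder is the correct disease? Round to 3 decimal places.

By Bayes' rule with conditional independence, the unnormalized weight for each hypothesis is prior × ∏ likelihoods (using 1 − P(present | H) for each absent finding):
  Jorec disorder: 0.19 × (1 − 0.54) × 0.31 × (1 − 0.33) = 0.018153
  Fenol fever: 0.04 × (1 − 0.93) × 0.18 × (1 − 0.37) = 0.00031752
  Zerion infection: 0.24 × (1 − 0.39) × 0.38 × (1 − 0.76) = 0.013352
  Tanast: 0.29 × (1 − 0.46) × 0.93 × (1 − 0.66) = 0.049517
  Durim: 0.24 × (1 − 0.47) × 0.24 × (1 − 0.95) = 0.0015264
Marginal likelihood of the evidence = 0.082865.
P(Jorec disorder | evidence) = 0.018153 / 0.082865 ≈ 0.219.

0.219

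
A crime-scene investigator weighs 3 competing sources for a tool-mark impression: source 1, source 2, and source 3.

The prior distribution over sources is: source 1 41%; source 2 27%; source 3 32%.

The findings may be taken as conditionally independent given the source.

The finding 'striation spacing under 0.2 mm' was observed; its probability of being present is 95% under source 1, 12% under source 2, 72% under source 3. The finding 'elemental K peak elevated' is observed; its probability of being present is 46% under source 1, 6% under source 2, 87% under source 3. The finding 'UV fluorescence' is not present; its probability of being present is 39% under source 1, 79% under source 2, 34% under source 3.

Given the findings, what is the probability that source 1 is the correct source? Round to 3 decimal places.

Multiply each prior by the joint likelihood of the evidence pattern (using 1 − P(present | H) for each absent finding):
  source 1: 0.41 × 0.95 × 0.46 × (1 − 0.39) = 0.10929
  source 2: 0.27 × 0.12 × 0.06 × (1 − 0.79) = 0.00040824
  source 3: 0.32 × 0.72 × 0.87 × (1 − 0.34) = 0.1323
The unnormalized weights sum to 0.242.
P(source 1 | evidence) = 0.10929 / 0.242 ≈ 0.452.

0.452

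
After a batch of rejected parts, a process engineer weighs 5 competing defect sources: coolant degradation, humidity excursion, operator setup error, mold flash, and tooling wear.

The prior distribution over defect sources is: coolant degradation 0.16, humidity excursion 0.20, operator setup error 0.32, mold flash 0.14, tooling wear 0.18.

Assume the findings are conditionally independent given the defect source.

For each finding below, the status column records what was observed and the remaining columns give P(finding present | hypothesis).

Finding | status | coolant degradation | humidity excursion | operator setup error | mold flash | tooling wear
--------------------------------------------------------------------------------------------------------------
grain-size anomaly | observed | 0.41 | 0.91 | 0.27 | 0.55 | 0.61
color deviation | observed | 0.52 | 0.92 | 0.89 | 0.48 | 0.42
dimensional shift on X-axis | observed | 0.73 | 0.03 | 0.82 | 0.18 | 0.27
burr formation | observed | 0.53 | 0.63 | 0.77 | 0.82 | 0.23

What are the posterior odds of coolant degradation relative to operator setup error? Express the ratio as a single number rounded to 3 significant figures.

0.272

Posterior odds equal prior odds times the likelihood ratio; only the two competing hypotheses matter.
  coolant degradation: 0.16 × 0.41 × 0.52 × 0.73 × 0.53 = 0.013198
  operator setup error: 0.32 × 0.27 × 0.89 × 0.82 × 0.77 = 0.048552
Posterior odds = 0.013198 / 0.048552 ≈ 0.272.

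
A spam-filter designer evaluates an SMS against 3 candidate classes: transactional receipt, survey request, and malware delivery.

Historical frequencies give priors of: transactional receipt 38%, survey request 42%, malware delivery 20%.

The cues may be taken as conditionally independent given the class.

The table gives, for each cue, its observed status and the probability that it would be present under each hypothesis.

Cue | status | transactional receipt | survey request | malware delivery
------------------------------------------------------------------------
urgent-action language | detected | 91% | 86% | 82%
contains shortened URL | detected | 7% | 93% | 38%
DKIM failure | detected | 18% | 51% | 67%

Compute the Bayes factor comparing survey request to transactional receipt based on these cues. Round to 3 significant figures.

35.6

The Bayes factor is the ratio of the joint likelihoods of the cue pattern under the two hypotheses.
  survey request: 0.86 × 0.93 × 0.51 = 0.4079
  transactional receipt: 0.91 × 0.07 × 0.18 = 0.011466
Bayes factor = 0.4079 / 0.011466 ≈ 35.6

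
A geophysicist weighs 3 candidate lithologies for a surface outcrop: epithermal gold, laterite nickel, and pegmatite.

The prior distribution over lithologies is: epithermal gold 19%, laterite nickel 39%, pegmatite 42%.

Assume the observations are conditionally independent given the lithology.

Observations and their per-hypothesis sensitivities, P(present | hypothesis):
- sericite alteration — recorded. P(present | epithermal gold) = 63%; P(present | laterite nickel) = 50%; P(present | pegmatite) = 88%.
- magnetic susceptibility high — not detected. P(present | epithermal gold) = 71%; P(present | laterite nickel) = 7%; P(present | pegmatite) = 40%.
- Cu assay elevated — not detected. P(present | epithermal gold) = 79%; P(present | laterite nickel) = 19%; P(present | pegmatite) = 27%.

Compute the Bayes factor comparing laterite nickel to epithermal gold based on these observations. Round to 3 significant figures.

9.82

Take the product of per-observation likelihoods under each hypothesis (using 1 − P(present | H) for each absent observation), then divide.
  laterite nickel: 0.50 × (1 − 0.07) × (1 − 0.19) = 0.37665
  epithermal gold: 0.63 × (1 − 0.71) × (1 − 0.79) = 0.038367
Bayes factor = 0.37665 / 0.038367 ≈ 9.82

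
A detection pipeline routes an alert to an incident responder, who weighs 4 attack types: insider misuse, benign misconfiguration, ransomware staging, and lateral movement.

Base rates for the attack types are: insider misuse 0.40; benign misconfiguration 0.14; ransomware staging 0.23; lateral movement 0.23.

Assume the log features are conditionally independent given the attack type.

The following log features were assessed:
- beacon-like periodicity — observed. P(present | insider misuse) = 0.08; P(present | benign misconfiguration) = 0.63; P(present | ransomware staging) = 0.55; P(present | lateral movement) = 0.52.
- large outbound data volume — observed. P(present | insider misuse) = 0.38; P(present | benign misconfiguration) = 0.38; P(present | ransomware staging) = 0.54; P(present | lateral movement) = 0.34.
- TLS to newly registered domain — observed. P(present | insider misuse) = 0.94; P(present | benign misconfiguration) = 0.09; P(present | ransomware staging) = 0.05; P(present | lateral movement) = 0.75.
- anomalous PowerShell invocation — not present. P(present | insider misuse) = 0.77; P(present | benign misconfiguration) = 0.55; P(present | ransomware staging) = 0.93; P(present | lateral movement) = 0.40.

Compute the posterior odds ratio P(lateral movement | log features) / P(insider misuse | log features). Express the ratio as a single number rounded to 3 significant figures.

The normalizing constant cancels in an odds ratio, so compute prior × likelihood for the two hypotheses only (using 1 − P(present | H) for each absent log feature):
  lateral movement: 0.23 × 0.52 × 0.34 × 0.75 × (1 − 0.40) = 0.018299
  insider misuse: 0.40 × 0.08 × 0.38 × 0.94 × (1 − 0.77) = 0.002629
Odds(lateral movement : insider misuse) = 0.018299 / 0.002629 ≈ 6.96.

6.96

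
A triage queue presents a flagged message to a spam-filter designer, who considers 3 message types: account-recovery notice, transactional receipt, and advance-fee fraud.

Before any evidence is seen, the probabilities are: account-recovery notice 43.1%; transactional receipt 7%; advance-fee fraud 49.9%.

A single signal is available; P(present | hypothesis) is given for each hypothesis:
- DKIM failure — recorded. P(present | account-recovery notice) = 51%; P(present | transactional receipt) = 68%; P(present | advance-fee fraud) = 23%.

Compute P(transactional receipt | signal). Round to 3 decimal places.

By Bayes' rule, the unnormalized weight for each hypothesis is prior × likelihood:
  account-recovery notice: 0.431 × 0.51 = 0.21981
  transactional receipt: 0.070 × 0.68 = 0.0476
  advance-fee fraud: 0.499 × 0.23 = 0.11477
Normalizing constant Z = 0.21981 + 0.0476 + 0.11477 = 0.38218.
P(transactional receipt | evidence) = 0.0476 / 0.38218 ≈ 0.125.

0.125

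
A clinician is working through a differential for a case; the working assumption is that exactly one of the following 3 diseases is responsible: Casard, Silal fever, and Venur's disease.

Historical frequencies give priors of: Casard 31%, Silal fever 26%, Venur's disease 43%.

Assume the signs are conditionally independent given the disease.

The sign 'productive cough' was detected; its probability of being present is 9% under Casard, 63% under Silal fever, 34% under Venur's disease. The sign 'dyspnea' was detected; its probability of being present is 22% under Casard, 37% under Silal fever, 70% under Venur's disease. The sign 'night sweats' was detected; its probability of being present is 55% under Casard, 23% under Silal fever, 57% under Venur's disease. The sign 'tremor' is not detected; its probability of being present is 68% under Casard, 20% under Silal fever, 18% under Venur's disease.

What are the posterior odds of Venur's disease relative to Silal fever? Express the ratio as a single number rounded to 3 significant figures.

Unnormalized posterior weight (prior times the sign likelihoods) for each of the two hypotheses (using 1 − P(present | H) for each absent sign):
  Venur's disease: 0.43 × 0.34 × 0.70 × 0.57 × (1 − 0.18) = 0.047834
  Silal fever: 0.26 × 0.63 × 0.37 × 0.23 × (1 − 0.20) = 0.011152
Posterior odds = 0.047834 / 0.011152 ≈ 4.29.

4.29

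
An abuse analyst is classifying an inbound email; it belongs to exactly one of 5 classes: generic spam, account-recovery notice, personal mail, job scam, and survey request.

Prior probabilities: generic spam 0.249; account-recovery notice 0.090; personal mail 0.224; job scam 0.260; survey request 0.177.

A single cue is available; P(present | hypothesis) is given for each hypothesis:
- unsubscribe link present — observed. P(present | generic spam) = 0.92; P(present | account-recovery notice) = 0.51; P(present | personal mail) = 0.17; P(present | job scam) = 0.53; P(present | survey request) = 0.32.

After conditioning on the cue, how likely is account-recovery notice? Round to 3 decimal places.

0.090

For each hypothesis, the unnormalized posterior weight is prior × likelihood:
  generic spam: 0.249 × 0.92 = 0.22908
  account-recovery notice: 0.090 × 0.51 = 0.0459
  personal mail: 0.224 × 0.17 = 0.03808
  job scam: 0.260 × 0.53 = 0.1378
  survey request: 0.177 × 0.32 = 0.05664
Marginal likelihood of the evidence = 0.5075.
P(account-recovery notice | evidence) = 0.0459 / 0.5075 ≈ 0.090.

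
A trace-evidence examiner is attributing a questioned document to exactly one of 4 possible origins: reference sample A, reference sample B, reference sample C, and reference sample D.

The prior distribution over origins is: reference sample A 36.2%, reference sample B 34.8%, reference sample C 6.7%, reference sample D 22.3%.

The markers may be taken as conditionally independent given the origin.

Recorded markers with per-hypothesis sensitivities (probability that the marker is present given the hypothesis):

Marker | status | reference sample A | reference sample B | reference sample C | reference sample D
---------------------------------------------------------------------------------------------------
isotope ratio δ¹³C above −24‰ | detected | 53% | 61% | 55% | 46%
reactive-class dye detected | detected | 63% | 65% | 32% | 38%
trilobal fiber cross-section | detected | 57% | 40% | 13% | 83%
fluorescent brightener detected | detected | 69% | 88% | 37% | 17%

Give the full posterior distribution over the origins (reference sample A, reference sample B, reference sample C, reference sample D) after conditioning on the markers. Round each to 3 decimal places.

By Bayes' rule with conditional independence, the unnormalized weight for each hypothesis is prior × ∏ likelihoods:
  reference sample A: 0.362 × 0.53 × 0.63 × 0.57 × 0.69 = 0.047539
  reference sample B: 0.348 × 0.61 × 0.65 × 0.40 × 0.88 = 0.04857
  reference sample C: 0.067 × 0.55 × 0.32 × 0.13 × 0.37 = 0.0005672
  reference sample D: 0.223 × 0.46 × 0.38 × 0.83 × 0.17 = 0.0055001
Marginal likelihood of the evidence = 0.10218.
P(reference sample A | evidence) = 0.047539 / 0.10218 ≈ 0.465
P(reference sample B | evidence) = 0.04857 / 0.10218 ≈ 0.475
P(reference sample C | evidence) = 0.0005672 / 0.10218 ≈ 0.006
P(reference sample D | evidence) = 0.0055001 / 0.10218 ≈ 0.054

0.465, 0.475, 0.006, 0.054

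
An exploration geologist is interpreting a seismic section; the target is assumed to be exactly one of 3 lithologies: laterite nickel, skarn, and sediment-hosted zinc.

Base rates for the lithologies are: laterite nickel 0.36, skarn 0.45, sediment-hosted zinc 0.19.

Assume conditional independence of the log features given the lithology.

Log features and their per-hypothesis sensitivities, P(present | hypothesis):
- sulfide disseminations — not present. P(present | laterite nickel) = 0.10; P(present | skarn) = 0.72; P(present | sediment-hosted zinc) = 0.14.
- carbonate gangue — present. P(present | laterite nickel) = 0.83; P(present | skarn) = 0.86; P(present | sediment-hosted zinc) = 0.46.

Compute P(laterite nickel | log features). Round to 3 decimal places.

For each hypothesis, the unnormalized posterior weight is prior × product of the log feature likelihoods (using 1 − P(present | H) for each absent log feature):
  laterite nickel: 0.36 × (1 − 0.10) × 0.83 = 0.26892
  skarn: 0.45 × (1 − 0.72) × 0.86 = 0.10836
  sediment-hosted zinc: 0.19 × (1 − 0.14) × 0.46 = 0.075164
Normalizing constant Z = 0.26892 + 0.10836 + 0.075164 = 0.45244.
P(laterite nickel | evidence) = 0.26892 / 0.45244 ≈ 0.594.

0.594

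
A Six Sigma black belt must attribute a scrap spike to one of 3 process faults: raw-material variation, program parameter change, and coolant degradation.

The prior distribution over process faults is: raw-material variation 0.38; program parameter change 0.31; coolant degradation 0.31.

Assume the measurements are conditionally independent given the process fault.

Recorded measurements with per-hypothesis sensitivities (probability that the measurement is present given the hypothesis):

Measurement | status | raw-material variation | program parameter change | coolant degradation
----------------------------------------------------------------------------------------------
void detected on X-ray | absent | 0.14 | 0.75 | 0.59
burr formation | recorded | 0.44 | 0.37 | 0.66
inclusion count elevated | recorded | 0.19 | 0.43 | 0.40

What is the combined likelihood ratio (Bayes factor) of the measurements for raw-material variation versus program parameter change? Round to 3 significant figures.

1.81

Joint likelihood of the measurement pattern under each hypothesis (using 1 − P(present | H) for each absent measurement):
  raw-material variation: (1 − 0.14) × 0.44 × 0.19 = 0.071896
  program parameter change: (1 − 0.75) × 0.37 × 0.43 = 0.039775
Bayes factor = 0.071896 / 0.039775 ≈ 1.81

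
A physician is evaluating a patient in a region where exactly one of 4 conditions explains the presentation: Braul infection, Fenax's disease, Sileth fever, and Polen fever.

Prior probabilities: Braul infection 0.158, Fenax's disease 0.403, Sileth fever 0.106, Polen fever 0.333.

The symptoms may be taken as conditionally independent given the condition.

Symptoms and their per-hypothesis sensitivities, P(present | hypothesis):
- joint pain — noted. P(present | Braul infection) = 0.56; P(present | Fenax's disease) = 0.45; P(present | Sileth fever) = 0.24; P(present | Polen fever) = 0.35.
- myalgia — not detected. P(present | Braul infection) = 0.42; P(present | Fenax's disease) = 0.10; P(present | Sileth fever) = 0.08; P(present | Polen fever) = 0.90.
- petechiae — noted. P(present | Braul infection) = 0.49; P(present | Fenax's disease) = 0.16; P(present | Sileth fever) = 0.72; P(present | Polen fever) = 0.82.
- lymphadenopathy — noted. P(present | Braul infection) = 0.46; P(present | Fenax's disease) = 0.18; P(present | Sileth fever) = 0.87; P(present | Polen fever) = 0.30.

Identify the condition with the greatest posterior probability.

Sileth fever

Multiply each prior by the joint likelihood of the symptom pattern (using 1 − P(present | H) for each absent symptom):
  Braul infection: 0.158 × 0.56 × (1 − 0.42) × 0.49 × 0.46 = 0.011567
  Fenax's disease: 0.403 × 0.45 × (1 − 0.10) × 0.16 × 0.18 = 0.0047006
  Sileth fever: 0.106 × 0.24 × (1 − 0.08) × 0.72 × 0.87 = 0.014661
  Polen fever: 0.333 × 0.35 × (1 − 0.90) × 0.82 × 0.30 = 0.0028671
Marginal likelihood of the evidence = 0.033796.
P(Braul infection | evidence) ≈ 0.011567 / 0.033796 ≈ 0.342
P(Fenax's disease | evidence) ≈ 0.0047006 / 0.033796 ≈ 0.139
P(Sileth fever | evidence) ≈ 0.014661 / 0.033796 ≈ 0.434
P(Polen fever | evidence) ≈ 0.0028671 / 0.033796 ≈ 0.085
The largest is 0.434, so Sileth fever is most probable.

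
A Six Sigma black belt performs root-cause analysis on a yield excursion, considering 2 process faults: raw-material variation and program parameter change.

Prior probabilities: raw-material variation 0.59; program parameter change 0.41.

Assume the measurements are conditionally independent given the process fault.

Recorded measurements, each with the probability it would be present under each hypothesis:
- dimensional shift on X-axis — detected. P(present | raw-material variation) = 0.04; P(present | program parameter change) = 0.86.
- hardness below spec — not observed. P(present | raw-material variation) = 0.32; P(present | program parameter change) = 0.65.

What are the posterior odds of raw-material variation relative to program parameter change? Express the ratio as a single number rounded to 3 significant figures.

0.130

The normalizing constant cancels in an odds ratio, so compute prior × likelihood for the two hypotheses only (using 1 − P(present | H) for each absent measurement):
  raw-material variation: 0.59 × 0.04 × (1 − 0.32) = 0.016048
  program parameter change: 0.41 × 0.86 × (1 − 0.65) = 0.12341
Posterior odds = 0.016048 / 0.12341 ≈ 0.130.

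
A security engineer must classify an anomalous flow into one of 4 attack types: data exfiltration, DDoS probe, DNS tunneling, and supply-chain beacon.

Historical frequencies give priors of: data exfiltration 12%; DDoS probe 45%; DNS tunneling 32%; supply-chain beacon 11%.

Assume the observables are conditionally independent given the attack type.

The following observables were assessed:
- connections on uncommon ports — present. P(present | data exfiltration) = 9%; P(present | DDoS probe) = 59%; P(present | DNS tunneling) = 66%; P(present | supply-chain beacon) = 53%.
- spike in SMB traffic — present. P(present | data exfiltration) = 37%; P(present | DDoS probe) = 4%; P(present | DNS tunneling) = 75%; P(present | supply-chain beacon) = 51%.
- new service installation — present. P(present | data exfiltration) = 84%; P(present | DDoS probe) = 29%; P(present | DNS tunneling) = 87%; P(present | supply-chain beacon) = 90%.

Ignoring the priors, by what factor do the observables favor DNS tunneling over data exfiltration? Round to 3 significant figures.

15.4

The Bayes factor is the ratio of the joint likelihoods of the observable pattern under the two hypotheses.
  DNS tunneling: 0.66 × 0.75 × 0.87 = 0.43065
  data exfiltration: 0.09 × 0.37 × 0.84 = 0.027972
Bayes factor = 0.43065 / 0.027972 ≈ 15.4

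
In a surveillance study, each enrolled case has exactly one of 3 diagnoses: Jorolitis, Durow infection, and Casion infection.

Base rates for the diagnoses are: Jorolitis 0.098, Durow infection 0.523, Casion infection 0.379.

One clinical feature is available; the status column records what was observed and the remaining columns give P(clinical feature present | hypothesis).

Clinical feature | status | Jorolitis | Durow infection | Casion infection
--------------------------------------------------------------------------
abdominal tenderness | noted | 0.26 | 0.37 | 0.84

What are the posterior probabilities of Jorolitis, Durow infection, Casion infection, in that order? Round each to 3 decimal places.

For each hypothesis, the unnormalized posterior weight is prior × likelihood:
  Jorolitis: 0.098 × 0.26 = 0.02548
  Durow infection: 0.523 × 0.37 = 0.19351
  Casion infection: 0.379 × 0.84 = 0.31836
Normalizing constant Z = 0.02548 + 0.19351 + 0.31836 = 0.53735.
P(Jorolitis | evidence) = 0.02548 / 0.53735 ≈ 0.047
P(Durow infection | evidence) = 0.19351 / 0.53735 ≈ 0.360
P(Casion infection | evidence) = 0.31836 / 0.53735 ≈ 0.592

0.047, 0.360, 0.592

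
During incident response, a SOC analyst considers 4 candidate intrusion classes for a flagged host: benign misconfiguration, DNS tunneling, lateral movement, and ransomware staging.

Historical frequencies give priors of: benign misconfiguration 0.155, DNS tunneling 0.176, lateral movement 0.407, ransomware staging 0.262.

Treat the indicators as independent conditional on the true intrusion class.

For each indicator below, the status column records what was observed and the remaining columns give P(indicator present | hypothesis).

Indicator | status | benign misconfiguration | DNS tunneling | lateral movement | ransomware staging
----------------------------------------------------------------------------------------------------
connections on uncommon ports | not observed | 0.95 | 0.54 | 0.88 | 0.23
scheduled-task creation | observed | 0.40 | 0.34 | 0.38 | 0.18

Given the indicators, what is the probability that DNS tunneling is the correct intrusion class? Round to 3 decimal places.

0.322

For each hypothesis, the unnormalized posterior weight is prior × product of the indicator likelihoods (using 1 − P(present | H) for each absent indicator):
  benign misconfiguration: 0.155 × (1 − 0.95) × 0.40 = 0.0031
  DNS tunneling: 0.176 × (1 − 0.54) × 0.34 = 0.027526
  lateral movement: 0.407 × (1 − 0.88) × 0.38 = 0.018559
  ransomware staging: 0.262 × (1 − 0.23) × 0.18 = 0.036313
Normalizing constant Z = 0.0031 + 0.027526 + 0.018559 + 0.036313 = 0.085499.
P(DNS tunneling | evidence) = 0.027526 / 0.085499 ≈ 0.322.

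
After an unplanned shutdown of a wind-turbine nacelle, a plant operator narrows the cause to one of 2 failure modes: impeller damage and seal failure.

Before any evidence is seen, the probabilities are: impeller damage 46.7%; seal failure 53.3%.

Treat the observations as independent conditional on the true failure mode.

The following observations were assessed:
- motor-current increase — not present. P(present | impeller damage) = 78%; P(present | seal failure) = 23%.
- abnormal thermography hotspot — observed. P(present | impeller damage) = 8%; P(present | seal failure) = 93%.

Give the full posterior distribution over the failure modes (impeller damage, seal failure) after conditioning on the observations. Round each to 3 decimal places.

Multiply each prior by the joint likelihood of the evidence pattern (using 1 − P(present | H) for each absent observation):
  impeller damage: 0.467 × (1 − 0.78) × 0.08 = 0.0082192
  seal failure: 0.533 × (1 − 0.23) × 0.93 = 0.38168
The unnormalized weights sum to 0.3899.
P(impeller damage | evidence) = 0.0082192 / 0.3899 ≈ 0.021
P(seal failure | evidence) = 0.38168 / 0.3899 ≈ 0.979

0.021, 0.979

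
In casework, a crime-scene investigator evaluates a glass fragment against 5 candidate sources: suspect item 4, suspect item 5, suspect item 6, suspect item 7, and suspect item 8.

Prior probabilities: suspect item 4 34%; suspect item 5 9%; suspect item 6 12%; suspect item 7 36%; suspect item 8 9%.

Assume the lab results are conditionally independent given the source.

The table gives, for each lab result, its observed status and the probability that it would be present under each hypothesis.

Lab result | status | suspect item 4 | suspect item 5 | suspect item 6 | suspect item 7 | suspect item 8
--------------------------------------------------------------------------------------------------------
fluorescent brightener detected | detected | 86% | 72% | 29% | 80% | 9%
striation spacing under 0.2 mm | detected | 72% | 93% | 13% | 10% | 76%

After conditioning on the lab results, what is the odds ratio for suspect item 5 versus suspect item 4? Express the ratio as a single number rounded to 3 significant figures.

The normalizing constant cancels in an odds ratio, so compute prior × likelihood for the two hypotheses only:
  suspect item 5: 0.09 × 0.72 × 0.93 = 0.060264
  suspect item 4: 0.34 × 0.86 × 0.72 = 0.21053
Posterior odds = 0.060264 / 0.21053 ≈ 0.286.

0.286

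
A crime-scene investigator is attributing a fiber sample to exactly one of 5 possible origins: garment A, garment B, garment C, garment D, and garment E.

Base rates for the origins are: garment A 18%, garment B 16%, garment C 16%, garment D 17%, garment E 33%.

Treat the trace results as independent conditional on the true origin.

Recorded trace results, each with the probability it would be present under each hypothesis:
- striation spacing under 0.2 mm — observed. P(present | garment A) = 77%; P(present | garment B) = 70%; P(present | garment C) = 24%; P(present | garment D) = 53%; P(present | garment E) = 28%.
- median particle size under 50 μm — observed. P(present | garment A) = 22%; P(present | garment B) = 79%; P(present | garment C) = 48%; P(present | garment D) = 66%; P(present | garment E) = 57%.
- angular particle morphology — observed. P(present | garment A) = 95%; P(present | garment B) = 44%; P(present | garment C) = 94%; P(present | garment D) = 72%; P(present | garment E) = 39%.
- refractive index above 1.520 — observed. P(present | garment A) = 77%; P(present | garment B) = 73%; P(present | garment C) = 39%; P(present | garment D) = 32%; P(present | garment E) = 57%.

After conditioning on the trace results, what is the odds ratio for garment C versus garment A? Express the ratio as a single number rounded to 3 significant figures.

Unnormalized posterior weight (prior times the trace result likelihoods) for each of the two hypotheses:
  garment C: 0.16 × 0.24 × 0.48 × 0.94 × 0.39 = 0.0067572
  garment A: 0.18 × 0.77 × 0.22 × 0.95 × 0.77 = 0.022305
Odds(garment C : garment A) = 0.0067572 / 0.022305 ≈ 0.303.

0.303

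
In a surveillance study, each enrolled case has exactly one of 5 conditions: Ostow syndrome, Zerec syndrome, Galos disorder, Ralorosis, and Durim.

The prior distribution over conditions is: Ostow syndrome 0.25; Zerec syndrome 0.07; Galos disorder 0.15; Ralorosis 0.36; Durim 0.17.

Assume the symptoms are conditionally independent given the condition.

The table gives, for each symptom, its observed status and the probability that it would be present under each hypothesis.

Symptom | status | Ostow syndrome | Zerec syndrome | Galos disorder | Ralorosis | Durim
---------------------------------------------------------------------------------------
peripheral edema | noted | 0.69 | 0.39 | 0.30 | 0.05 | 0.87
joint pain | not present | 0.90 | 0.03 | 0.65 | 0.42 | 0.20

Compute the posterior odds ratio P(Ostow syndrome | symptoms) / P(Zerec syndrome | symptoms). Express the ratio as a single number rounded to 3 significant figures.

0.651

Posterior odds equal prior odds times the likelihood ratio; only the two competing hypotheses matter (using 1 − P(present | H) for each absent symptom).
  Ostow syndrome: 0.25 × 0.69 × (1 − 0.90) = 0.01725
  Zerec syndrome: 0.07 × 0.39 × (1 − 0.03) = 0.026481
Posterior odds = 0.01725 / 0.026481 ≈ 0.651.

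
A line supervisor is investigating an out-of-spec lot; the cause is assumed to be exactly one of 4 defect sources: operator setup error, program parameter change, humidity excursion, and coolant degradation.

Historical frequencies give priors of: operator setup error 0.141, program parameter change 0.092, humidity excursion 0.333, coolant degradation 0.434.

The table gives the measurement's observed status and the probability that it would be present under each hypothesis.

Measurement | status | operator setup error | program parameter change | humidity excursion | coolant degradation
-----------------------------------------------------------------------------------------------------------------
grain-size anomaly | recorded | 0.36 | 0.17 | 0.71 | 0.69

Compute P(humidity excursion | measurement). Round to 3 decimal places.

For each hypothesis, the unnormalized posterior weight is prior × likelihood:
  operator setup error: 0.141 × 0.36 = 0.05076
  program parameter change: 0.092 × 0.17 = 0.01564
  humidity excursion: 0.333 × 0.71 = 0.23643
  coolant degradation: 0.434 × 0.69 = 0.29946
Marginal likelihood of the evidence = 0.60229.
P(humidity excursion | evidence) = 0.23643 / 0.60229 ≈ 0.393.

0.393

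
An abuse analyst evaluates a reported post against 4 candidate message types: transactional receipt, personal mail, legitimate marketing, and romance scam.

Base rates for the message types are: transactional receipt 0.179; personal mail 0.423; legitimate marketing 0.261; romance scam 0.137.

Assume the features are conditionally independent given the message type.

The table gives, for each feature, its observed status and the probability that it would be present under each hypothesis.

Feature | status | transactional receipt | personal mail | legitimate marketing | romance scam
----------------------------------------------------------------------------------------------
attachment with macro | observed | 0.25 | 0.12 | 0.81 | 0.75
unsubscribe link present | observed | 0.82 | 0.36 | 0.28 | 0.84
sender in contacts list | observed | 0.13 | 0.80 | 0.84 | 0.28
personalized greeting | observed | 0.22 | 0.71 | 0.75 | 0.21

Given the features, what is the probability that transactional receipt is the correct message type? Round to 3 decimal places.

For each hypothesis, the unnormalized posterior weight is prior × product of the feature likelihoods:
  transactional receipt: 0.179 × 0.25 × 0.82 × 0.13 × 0.22 = 0.0010495
  personal mail: 0.423 × 0.12 × 0.36 × 0.80 × 0.71 = 0.010379
  legitimate marketing: 0.261 × 0.81 × 0.28 × 0.84 × 0.75 = 0.037293
  romance scam: 0.137 × 0.75 × 0.84 × 0.28 × 0.21 = 0.005075
The unnormalized weights sum to 0.053797.
P(transactional receipt | evidence) = 0.0010495 / 0.053797 ≈ 0.020.

0.020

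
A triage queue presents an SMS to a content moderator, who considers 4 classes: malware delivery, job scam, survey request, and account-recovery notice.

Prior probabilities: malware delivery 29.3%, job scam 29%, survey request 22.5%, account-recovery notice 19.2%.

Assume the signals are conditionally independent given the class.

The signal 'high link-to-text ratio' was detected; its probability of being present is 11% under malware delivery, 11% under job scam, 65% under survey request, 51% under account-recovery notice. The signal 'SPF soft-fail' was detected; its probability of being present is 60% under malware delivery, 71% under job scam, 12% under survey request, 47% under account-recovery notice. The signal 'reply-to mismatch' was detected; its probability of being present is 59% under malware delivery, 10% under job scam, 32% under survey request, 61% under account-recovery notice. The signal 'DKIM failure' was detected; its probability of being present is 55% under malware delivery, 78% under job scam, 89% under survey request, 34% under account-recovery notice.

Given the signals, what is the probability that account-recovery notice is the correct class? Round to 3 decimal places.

0.423

By Bayes' rule with conditional independence, the unnormalized weight for each hypothesis is prior × ∏ likelihoods:
  malware delivery: 0.293 × 0.11 × 0.60 × 0.59 × 0.55 = 0.0062752
  job scam: 0.290 × 0.11 × 0.71 × 0.10 × 0.78 = 0.0017666
  survey request: 0.225 × 0.65 × 0.12 × 0.32 × 0.89 = 0.0049982
  account-recovery notice: 0.192 × 0.51 × 0.47 × 0.61 × 0.34 = 0.009545
The unnormalized weights sum to 0.022585.
P(account-recovery notice | evidence) = 0.009545 / 0.022585 ≈ 0.423.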